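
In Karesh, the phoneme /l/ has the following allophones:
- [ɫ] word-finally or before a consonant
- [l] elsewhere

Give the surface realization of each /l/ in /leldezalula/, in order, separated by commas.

[l], [ɫ], [l], [l]

Occurrence 1 (position 1): no conditioning environment matches → elsewhere allophone [l].
Occurrence 2 (position 3): word-finally or before a consonant → [ɫ].
Occurrence 3 (position 8): no conditioning environment matches → elsewhere allophone [l].
Occurrence 4 (position 10): no conditioning environment matches → elsewhere allophone [l].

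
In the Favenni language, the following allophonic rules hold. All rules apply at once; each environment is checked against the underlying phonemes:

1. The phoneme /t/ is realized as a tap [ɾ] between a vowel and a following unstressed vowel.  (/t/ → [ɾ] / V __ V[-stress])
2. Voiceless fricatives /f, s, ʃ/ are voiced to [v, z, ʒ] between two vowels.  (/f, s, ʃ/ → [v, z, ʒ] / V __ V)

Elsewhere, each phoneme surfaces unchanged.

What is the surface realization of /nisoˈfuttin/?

/n/ stays [n].
/i/ (between /n/ and /s/): no rule targets it → [i].
/s/ — between /i/ and /o/, between two vowels — surfaces as [z] (rule 2).
/o/ (between /s/ and /f/): no rule targets it → [o].
/f/ meets the environment for rule 2 (between two vowels) → [v].
/u/ (between /f/ and /t/) is unaffected → [u].
/t/ (between /u/ and /t/): rule 1 targets it, but not between a vowel and a following unstressed vowel → unchanged [t].
/t/ — between /t/ and /i/; rule 1 does not apply here → [t].
/i/ (between /t/ and /n/): no rule targets it → [i].
/n/ — not in any rule's target class → [n].

[nizoˈvuttin]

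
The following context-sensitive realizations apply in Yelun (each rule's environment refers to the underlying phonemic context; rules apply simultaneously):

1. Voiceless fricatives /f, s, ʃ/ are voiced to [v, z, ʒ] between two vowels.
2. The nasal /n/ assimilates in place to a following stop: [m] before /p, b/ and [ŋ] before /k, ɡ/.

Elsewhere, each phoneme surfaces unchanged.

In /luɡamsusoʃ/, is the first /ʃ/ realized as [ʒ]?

No

/ʃ/ (word-final) is in the target of rule 1 but the environment (between two vowels) is not met → [ʃ].
The actual realization is [ʃ], not [ʒ].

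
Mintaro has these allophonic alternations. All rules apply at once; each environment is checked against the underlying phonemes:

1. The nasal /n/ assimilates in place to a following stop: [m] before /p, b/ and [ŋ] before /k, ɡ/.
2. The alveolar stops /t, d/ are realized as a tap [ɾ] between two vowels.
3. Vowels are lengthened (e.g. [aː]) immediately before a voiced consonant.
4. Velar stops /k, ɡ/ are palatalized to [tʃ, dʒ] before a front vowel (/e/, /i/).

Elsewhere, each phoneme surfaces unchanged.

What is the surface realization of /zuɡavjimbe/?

[zuːɡaːvjiːmbe]

/z/ (word-initial): no rule targets it → [z].
Rule 3 applies to /u/ (between /z/ and /ɡ/: before a voiced consonant) → [uː].
/ɡ/ — between /u/ and /a/; rule 4 does not apply here → [ɡ].
/a/ meets the environment for rule 3 (before a voiced consonant) → [aː].
/v/ (between /a/ and /j/) is unaffected → [v].
/j/ stays [j].
/i/ meets the environment for rule 3 (before a voiced consonant) → [iː].
/m/ — not in any rule's target class → [m].
/b/ stays [b].
/e/ — word-final; rule 3 does not apply here → [e].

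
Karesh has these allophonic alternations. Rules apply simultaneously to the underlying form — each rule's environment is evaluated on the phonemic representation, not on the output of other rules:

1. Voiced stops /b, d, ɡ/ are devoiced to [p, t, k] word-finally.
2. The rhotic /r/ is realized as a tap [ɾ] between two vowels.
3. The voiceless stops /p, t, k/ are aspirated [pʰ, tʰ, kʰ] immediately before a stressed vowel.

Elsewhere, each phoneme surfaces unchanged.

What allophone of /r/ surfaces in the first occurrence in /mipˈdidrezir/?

[r]

/r/ (between /d/ and /e/): rule 2 targets it, but not between two vowels → unchanged [r].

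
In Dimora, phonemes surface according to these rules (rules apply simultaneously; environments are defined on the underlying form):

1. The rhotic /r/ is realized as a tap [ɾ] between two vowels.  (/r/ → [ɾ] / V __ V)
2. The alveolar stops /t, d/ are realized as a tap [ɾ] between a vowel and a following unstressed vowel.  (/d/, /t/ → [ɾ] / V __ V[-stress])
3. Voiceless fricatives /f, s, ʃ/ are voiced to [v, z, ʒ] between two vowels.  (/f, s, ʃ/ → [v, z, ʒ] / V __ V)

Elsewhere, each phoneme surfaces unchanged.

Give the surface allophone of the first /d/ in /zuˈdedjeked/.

/d/ (between /u/ and /e/): rule 2 targets it, but not between a vowel and a following unstressed vowel → unchanged [d].

[d]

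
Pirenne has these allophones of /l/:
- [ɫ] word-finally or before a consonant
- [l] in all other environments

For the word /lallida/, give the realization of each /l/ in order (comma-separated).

Occurrence 1 (position 1): no conditioning environment matches → elsewhere allophone [l].
Occurrence 2 (position 3): word-finally or before a consonant → [ɫ].
Occurrence 3 (position 4): no conditioning environment matches → elsewhere allophone [l].

[l], [ɫ], [l]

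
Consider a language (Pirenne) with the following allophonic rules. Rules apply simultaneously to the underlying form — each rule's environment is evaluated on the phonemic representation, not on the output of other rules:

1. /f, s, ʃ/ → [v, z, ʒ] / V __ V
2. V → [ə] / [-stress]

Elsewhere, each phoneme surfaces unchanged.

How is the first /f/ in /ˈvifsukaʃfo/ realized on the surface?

[f]

/f/ (between /i/ and /s/): rule 1 targets it, but not between two vowels → unchanged [f].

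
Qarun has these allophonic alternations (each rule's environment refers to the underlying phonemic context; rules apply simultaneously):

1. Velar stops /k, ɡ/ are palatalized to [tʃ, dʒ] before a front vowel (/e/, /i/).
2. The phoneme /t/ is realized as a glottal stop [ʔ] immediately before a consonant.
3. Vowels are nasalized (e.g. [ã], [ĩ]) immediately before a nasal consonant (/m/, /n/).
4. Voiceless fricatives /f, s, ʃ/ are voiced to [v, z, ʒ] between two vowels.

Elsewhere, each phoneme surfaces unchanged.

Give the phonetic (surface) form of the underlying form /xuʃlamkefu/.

[xuʃlãmtʃevu]

/x/ (word-initial): no rule targets it → [x].
/u/ (between /x/ and /ʃ/) fails the environment for rule 3, so it stays [u].
/ʃ/ (between /u/ and /l/) fails the environment for rule 4, so it stays [ʃ].
/l/ (between /ʃ/ and /a/) is unaffected → [l].
Rule 3 applies to /a/ (between /l/ and /m/: before a nasal consonant) → [ã].
/m/ (between /a/ and /k/): no rule targets it → [m].
/k/ (between /m/ and /e/): before a front vowel, so rule 1 applies → [tʃ].
/e/ — between /k/ and /f/; rule 3 does not apply here → [e].
/f/ (between /e/ and /u/): between two vowels, so rule 4 applies → [v].
/u/ (word-final) is in the target of rule 3 but the environment (before a nasal consonant) is not met → [u].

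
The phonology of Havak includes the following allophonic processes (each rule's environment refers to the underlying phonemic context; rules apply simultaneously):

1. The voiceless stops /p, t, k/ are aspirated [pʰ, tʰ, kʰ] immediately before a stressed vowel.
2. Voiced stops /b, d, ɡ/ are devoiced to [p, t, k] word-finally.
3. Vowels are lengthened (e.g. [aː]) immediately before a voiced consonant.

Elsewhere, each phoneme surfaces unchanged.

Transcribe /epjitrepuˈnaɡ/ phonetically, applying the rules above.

/e/ — word-initial; rule 3 does not apply here → [e].
/p/ (between /e/ and /j/): rule 1 targets it, but not immediately before a stressed vowel → unchanged [p].
/j/ — not in any rule's target class → [j].
/i/ (between /j/ and /t/): rule 3 targets it, but not before a voiced consonant → unchanged [i].
/t/ (between /i/ and /r/): rule 1 targets it, but not immediately before a stressed vowel → unchanged [t].
/r/ (between /t/ and /e/): no rule targets it → [r].
/e/ — between /r/ and /p/; rule 3 does not apply here → [e].
/p/ — between /e/ and /u/; rule 1 does not apply here → [p].
/u/ (between /p/ and /n/) occurs before a voiced consonant → [uː] by rule 3.
/n/ (between /u/ and /a/): no rule targets it → [n].
/a/ (between /n/ and /ɡ/) occurs before a voiced consonant → [aː] by rule 3.
/ɡ/ (word-final): word-finally, so rule 2 applies → [k].

[epjitrepuːˈnaːk]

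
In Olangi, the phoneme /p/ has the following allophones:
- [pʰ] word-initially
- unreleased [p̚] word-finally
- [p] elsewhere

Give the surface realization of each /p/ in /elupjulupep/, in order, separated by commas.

[p], [p], [p̚]

Occurrence 1 (position 4): no conditioning environment matches → elsewhere allophone [p].
Occurrence 2 (position 9): no conditioning environment matches → elsewhere allophone [p].
Occurrence 3 (position 11): word-finally → [p̚].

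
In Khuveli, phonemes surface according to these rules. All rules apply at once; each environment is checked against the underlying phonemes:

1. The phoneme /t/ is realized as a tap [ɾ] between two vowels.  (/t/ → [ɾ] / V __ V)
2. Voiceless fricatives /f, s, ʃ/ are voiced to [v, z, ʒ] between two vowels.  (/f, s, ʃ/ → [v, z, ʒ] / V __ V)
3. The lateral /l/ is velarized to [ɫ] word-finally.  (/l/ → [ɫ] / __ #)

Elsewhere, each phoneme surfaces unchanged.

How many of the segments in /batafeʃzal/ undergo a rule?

3

Segments that undergo a rule: /t/ → [ɾ] (rule 1); /f/ → [v] (rule 2); /l/ → [ɫ] (rule 3).
All other segments surface unchanged.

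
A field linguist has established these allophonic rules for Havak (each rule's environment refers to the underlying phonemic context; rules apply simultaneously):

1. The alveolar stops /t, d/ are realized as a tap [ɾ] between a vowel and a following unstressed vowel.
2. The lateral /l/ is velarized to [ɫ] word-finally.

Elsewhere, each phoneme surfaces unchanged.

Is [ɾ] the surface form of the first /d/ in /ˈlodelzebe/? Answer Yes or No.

Yes

Rule 1 applies to /d/ (between /o/ and /e/: between a vowel and a following unstressed vowel) → [ɾ].
The actual realization is [ɾ], which matches [ɾ].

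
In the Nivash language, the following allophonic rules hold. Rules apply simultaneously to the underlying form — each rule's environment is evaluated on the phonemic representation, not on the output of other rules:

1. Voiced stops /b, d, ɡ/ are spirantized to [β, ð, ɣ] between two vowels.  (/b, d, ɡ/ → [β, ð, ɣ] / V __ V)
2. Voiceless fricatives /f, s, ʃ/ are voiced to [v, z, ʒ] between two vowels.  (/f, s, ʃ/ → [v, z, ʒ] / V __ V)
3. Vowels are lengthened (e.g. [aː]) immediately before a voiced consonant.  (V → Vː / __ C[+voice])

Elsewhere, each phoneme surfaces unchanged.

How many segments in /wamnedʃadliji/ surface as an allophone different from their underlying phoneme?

Segments that undergo a rule: /a/ → [aː] (rule 3); /e/ → [eː] (rule 3); /a/ → [aː] (rule 3); /i/ → [iː] (rule 3).
All other segments surface unchanged.

4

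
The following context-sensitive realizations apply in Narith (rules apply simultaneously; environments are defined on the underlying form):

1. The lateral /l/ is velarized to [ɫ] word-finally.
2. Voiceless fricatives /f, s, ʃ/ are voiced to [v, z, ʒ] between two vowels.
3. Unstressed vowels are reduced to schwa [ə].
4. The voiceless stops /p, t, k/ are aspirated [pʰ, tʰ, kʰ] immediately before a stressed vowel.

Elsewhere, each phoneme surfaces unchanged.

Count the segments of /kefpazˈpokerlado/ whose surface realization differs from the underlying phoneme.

Segments that undergo a rule: /e/ → [ə] (rule 3); /a/ → [ə] (rule 3); /p/ → [pʰ] (rule 4); /e/ → [ə] (rule 3); /a/ → [ə] (rule 3); /o/ → [ə] (rule 3).
All other segments surface unchanged.

6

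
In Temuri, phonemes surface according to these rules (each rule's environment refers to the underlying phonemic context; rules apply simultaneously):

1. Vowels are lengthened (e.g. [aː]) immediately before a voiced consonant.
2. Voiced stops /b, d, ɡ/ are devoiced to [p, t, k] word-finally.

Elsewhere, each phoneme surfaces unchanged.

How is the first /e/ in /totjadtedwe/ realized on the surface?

/e/ (between /t/ and /d/): before a voiced consonant, so rule 1 applies → [eː].

[eː]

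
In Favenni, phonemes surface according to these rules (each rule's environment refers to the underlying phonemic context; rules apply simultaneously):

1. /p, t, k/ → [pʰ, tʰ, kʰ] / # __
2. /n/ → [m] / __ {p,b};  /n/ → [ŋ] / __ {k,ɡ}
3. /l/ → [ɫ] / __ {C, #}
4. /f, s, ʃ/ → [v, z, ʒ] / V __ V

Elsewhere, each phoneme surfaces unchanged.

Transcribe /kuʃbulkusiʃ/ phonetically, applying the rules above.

/k/ (word-initial): word-initially, so rule 1 applies → [kʰ].
/u/ — not in any rule's target class → [u].
/ʃ/ (between /u/ and /b/) fails the environment for rule 4, so it stays [ʃ].
/b/ (between /ʃ/ and /u/) is unaffected → [b].
/u/ stays [u].
/l/ meets the environment for rule 3 (word-finally or immediately before a consonant) → [ɫ].
/k/ — between /l/ and /u/; rule 1 does not apply here → [k].
/u/ stays [u].
/s/ meets the environment for rule 4 (between two vowels) → [z].
/i/ — not in any rule's target class → [i].
/ʃ/ (word-final): rule 4 targets it, but not between two vowels → unchanged [ʃ].

[kʰuʃbuɫkuziʃ]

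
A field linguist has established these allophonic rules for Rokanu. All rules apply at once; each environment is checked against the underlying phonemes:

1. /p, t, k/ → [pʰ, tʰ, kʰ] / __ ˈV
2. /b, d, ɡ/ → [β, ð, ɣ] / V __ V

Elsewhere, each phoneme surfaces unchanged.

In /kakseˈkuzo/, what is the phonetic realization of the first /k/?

[k]

/k/ (word-initial): rule 1 targets it, but not immediately before a stressed vowel → unchanged [k].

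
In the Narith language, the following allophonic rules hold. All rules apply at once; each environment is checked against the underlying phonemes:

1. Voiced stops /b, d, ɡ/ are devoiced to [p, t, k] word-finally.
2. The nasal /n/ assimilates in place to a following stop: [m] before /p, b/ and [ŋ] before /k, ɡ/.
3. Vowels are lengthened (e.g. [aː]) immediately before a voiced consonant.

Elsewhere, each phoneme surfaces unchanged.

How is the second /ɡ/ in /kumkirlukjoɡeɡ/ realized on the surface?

[k]

/ɡ/ (word-final): word-finally, so rule 1 applies → [k].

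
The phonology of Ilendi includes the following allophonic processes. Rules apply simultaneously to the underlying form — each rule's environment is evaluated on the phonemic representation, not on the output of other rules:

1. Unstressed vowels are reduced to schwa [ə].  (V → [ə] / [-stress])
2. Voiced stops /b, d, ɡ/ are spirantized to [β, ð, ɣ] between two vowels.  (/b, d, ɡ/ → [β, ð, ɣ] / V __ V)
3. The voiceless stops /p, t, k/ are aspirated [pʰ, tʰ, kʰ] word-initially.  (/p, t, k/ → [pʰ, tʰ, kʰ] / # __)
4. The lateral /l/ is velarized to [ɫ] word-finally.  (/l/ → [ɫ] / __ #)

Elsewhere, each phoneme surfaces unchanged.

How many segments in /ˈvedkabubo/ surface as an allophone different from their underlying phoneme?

5

Segments that undergo a rule: /a/ → [ə] (rule 1); /b/ → [β] (rule 2); /u/ → [ə] (rule 1); /b/ → [β] (rule 2); /o/ → [ə] (rule 1).
All other segments surface unchanged.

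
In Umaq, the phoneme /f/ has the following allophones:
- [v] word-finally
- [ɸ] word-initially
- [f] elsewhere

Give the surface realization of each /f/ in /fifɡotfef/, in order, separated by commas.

[ɸ], [f], [f], [v]

Occurrence 1 (position 1): word-initially → [ɸ].
Occurrence 2 (position 3): no conditioning environment matches → elsewhere allophone [f].
Occurrence 3 (position 7): no conditioning environment matches → elsewhere allophone [f].
Occurrence 4 (position 9): word-finally → [v].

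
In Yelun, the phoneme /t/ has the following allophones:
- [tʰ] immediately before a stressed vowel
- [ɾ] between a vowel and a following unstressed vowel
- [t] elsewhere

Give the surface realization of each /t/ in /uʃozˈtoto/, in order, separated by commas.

[tʰ], [ɾ]

Occurrence 1 (position 5): immediately before a stressed vowel → [tʰ].
Occurrence 2 (position 7): between a vowel and an unstressed vowel → [ɾ].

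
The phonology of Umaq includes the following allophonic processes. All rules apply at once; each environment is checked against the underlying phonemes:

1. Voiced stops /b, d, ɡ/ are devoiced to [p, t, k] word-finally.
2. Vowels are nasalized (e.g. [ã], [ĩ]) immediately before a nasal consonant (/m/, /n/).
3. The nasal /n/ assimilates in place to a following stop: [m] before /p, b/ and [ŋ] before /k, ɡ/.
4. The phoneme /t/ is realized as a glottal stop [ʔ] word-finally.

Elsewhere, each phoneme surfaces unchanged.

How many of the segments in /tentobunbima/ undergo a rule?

Segments that undergo a rule: /e/ → [ẽ] (rule 2); /u/ → [ũ] (rule 2); /n/ → [m] (rule 3); /i/ → [ĩ] (rule 2).
All other segments surface unchanged.

4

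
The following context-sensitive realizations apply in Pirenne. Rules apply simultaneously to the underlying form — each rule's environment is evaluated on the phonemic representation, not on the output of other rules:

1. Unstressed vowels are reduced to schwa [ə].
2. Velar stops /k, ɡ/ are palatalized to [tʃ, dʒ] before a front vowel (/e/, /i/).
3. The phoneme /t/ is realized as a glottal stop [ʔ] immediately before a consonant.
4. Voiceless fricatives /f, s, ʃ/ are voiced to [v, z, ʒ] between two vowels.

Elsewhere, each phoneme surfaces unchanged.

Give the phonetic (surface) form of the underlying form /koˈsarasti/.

[kəˈzarəstə]

/k/ — word-initial; rule 2 does not apply here → [k].
/o/ (between /k/ and /s/) occurs in an unstressed syllable → [ə] by rule 1.
Rule 4 applies to /s/ (between /o/ and /a/: between two vowels) → [z].
/a/ (between /s/ and /r/) is in the target of rule 1 but the environment (in an unstressed syllable) is not met → [a].
/r/ stays [r].
/a/ meets the environment for rule 1 (in an unstressed syllable) → [ə].
/s/ (between /a/ and /t/): rule 4 targets it, but not between two vowels → unchanged [s].
/t/ (between /s/ and /i/) is in the target of rule 3 but the environment (immediately before a consonant) is not met → [t].
Rule 1 applies to /i/ (word-final: in an unstressed syllable) → [ə].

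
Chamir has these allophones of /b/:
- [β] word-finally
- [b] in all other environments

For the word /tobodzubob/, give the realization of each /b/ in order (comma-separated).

Occurrence 1 (position 3): no conditioning environment matches → elsewhere allophone [b].
Occurrence 2 (position 8): no conditioning environment matches → elsewhere allophone [b].
Occurrence 3 (position 10): word-finally → [β].

[b], [b], [β]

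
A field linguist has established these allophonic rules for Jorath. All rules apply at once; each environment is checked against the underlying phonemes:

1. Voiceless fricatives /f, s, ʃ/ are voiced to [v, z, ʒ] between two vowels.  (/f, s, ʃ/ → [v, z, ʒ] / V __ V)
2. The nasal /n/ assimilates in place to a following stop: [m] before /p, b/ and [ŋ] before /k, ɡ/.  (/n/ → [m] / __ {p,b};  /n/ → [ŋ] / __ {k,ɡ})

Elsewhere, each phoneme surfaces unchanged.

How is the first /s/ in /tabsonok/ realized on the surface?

/s/ (between /b/ and /o/): rule 1 targets it, but not between two vowels → unchanged [s].

[s]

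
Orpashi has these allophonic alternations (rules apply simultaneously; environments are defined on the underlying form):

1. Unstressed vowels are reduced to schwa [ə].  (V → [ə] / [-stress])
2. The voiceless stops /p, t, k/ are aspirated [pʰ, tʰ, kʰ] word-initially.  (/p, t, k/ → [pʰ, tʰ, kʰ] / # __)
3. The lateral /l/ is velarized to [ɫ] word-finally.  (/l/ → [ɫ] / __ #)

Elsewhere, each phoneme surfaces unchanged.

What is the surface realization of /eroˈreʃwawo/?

Rule 1 applies to /e/ (word-initial: in an unstressed syllable) → [ə].
/r/ stays [r].
/o/ meets the environment for rule 1 (in an unstressed syllable) → [ə].
/r/ (between /o/ and /e/): no rule targets it → [r].
/e/ (between /r/ and /ʃ/) fails the environment for rule 1, so it stays [e].
/ʃ/ (between /e/ and /w/): no rule targets it → [ʃ].
/w/ stays [w].
/a/ (between /w/ and /w/) occurs in an unstressed syllable → [ə] by rule 1.
/w/ — not in any rule's target class → [w].
Rule 1 applies to /o/ (word-final: in an unstressed syllable) → [ə].

[ərəˈreʃwəwə]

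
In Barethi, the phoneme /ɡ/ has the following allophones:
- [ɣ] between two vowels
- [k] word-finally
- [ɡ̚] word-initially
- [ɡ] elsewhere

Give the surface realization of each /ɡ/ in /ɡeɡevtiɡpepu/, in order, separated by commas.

Occurrence 1 (position 1): word-initially → [ɡ̚].
Occurrence 2 (position 3): between two vowels → [ɣ].
Occurrence 3 (position 8): no conditioning environment matches → elsewhere allophone [ɡ].

[ɡ̚], [ɣ], [ɡ]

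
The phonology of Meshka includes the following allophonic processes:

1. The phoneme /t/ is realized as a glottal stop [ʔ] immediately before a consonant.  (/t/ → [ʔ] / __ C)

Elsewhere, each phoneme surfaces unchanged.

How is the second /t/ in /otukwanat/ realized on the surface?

[t]

/t/ (word-final): rule 1 targets it, but not immediately before a consonant → unchanged [t].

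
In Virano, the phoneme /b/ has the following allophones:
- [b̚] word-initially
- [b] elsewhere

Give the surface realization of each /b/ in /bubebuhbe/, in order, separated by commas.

Occurrence 1 (position 1): word-initially → [b̚].
Occurrence 2 (position 3): no conditioning environment matches → elsewhere allophone [b].
Occurrence 3 (position 5): no conditioning environment matches → elsewhere allophone [b].
Occurrence 4 (position 8): no conditioning environment matches → elsewhere allophone [b].

[b̚], [b], [b], [b]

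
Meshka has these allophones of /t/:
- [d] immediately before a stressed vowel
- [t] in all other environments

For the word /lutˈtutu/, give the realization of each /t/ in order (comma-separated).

[t], [d], [t]

Occurrence 1 (position 3): no conditioning environment matches → elsewhere allophone [t].
Occurrence 2 (position 4): immediately before a stressed vowel → [d].
Occurrence 3 (position 6): no conditioning environment matches → elsewhere allophone [t].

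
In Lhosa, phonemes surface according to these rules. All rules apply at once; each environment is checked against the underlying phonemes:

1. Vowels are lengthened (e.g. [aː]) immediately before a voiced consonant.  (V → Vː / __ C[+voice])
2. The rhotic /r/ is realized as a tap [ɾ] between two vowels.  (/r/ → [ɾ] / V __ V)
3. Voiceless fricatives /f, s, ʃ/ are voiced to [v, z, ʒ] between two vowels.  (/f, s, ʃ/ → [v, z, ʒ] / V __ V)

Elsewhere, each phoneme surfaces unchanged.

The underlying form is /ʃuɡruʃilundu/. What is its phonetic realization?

[ʃuːɡruʒiːluːndu]

/ʃ/ (word-initial) is in the target of rule 3 but the environment (between two vowels) is not met → [ʃ].
/u/ (between /ʃ/ and /ɡ/) occurs before a voiced consonant → [uː] by rule 1.
/ɡ/ (between /u/ and /r/): no rule targets it → [ɡ].
/r/ (between /ɡ/ and /u/) fails the environment for rule 2, so it stays [r].
/u/ (between /r/ and /ʃ/) is in the target of rule 1 but the environment (before a voiced consonant) is not met → [u].
Rule 3 applies to /ʃ/ (between /u/ and /i/: between two vowels) → [ʒ].
/i/ — between /ʃ/ and /l/, before a voiced consonant — surfaces as [iː] (rule 1).
/l/ stays [l].
/u/ meets the environment for rule 1 (before a voiced consonant) → [uː].
/n/ — not in any rule's target class → [n].
/d/ — not in any rule's target class → [d].
/u/ (word-final): rule 1 targets it, but not before a voiced consonant → unchanged [u].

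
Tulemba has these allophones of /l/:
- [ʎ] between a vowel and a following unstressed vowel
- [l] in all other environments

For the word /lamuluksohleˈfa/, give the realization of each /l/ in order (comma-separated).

Occurrence 1 (position 1): no conditioning environment matches → elsewhere allophone [l].
Occurrence 2 (position 5): between a vowel and a following unstressed vowel → [ʎ].
Occurrence 3 (position 11): no conditioning environment matches → elsewhere allophone [l].

[l], [ʎ], [l]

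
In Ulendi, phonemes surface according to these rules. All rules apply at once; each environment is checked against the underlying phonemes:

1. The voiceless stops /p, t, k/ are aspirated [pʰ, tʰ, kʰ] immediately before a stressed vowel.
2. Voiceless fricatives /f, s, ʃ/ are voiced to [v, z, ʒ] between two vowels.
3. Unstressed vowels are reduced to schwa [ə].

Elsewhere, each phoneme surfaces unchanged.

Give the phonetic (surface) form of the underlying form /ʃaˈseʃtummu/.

/ʃ/ — word-initial; rule 2 does not apply here → [ʃ].
/a/ meets the environment for rule 3 (in an unstressed syllable) → [ə].
/s/ meets the environment for rule 2 (between two vowels) → [z].
/e/ (between /s/ and /ʃ/) is in the target of rule 3 but the environment (in an unstressed syllable) is not met → [e].
/ʃ/ — between /e/ and /t/; rule 2 does not apply here → [ʃ].
/t/ (between /ʃ/ and /u/): rule 1 targets it, but not immediately before a stressed vowel → unchanged [t].
/u/ (between /t/ and /m/): in an unstressed syllable, so rule 3 applies → [ə].
/m/ (between /u/ and /m/) is unaffected → [m].
/m/ stays [m].
/u/ (word-final): in an unstressed syllable, so rule 3 applies → [ə].

[ʃəˈzeʃtəmmə]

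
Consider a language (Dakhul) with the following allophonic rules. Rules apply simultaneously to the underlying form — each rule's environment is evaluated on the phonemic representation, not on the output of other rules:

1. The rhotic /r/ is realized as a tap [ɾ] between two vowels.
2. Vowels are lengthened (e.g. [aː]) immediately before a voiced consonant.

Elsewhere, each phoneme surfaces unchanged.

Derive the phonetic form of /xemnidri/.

[xeːmniːdri]

Rule 2 applies to /e/ (between /x/ and /m/: before a voiced consonant) → [eː].
/i/ meets the environment for rule 2 (before a voiced consonant) → [iː].
/r/ — between /d/ and /i/; rule 1 does not apply here → [r].
/i/ (word-final) fails the environment for rule 2, so it stays [i].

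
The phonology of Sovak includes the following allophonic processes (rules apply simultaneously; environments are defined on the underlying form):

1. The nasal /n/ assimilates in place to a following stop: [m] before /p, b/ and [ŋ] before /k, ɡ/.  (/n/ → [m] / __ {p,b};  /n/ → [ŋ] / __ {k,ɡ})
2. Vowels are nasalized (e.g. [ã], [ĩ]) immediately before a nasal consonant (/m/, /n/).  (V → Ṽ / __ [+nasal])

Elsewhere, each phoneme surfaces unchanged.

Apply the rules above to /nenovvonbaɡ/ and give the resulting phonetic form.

/n/ (word-initial) is in the target of rule 1 but the environment (before a labial or velar stop) is not met → [n].
/e/ (between /n/ and /n/) occurs before a nasal consonant → [ẽ] by rule 2.
/n/ (between /e/ and /o/) fails the environment for rule 1, so it stays [n].
/o/ (between /n/ and /v/): rule 2 targets it, but not before a nasal consonant → unchanged [o].
Rule 2 applies to /o/ (between /v/ and /n/: before a nasal consonant) → [õ].
Rule 1 applies to /n/ (between /o/ and /b/: before a labial or velar stop) → [m].
/a/ (between /b/ and /ɡ/) fails the environment for rule 2, so it stays [a].

[nẽnovvõmbaɡ]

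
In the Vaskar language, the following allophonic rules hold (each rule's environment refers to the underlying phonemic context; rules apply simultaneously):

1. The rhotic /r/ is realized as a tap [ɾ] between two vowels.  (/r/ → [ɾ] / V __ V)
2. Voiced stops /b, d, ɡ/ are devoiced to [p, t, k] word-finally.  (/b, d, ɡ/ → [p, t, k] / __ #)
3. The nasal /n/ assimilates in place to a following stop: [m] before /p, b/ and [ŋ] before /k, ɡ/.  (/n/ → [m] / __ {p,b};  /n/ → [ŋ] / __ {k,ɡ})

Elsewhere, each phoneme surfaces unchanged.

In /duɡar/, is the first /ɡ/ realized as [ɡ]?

Yes

/ɡ/ (between /u/ and /a/) fails the environment for rule 2, so it stays [ɡ].
The actual realization is [ɡ], which matches [ɡ].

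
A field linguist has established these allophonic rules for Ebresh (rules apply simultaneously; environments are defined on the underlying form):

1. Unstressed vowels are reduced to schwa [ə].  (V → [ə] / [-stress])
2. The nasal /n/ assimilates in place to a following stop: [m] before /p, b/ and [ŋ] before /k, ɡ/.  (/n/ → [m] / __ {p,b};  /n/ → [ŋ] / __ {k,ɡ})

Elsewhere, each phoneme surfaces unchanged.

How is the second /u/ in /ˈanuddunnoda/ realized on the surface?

[ə]

/u/ (between /d/ and /n/): in an unstressed syllable, so rule 1 applies → [ə].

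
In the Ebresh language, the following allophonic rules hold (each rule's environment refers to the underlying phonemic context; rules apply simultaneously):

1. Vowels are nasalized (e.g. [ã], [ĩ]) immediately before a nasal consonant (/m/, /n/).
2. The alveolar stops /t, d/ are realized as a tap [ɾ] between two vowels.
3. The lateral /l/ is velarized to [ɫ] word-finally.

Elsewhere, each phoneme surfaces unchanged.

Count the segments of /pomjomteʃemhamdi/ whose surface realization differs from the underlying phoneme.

4

Segments that undergo a rule: /o/ → [õ] (rule 1); /o/ → [õ] (rule 1); /e/ → [ẽ] (rule 1); /a/ → [ã] (rule 1).
All other segments surface unchanged.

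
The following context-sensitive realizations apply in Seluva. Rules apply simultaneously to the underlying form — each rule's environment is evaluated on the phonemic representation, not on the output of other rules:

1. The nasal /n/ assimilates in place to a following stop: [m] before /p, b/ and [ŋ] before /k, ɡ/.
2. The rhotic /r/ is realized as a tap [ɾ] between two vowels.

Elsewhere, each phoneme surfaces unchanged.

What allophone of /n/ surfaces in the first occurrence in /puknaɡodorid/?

/n/ (between /k/ and /a/) fails the environment for rule 1, so it stays [n].

[n]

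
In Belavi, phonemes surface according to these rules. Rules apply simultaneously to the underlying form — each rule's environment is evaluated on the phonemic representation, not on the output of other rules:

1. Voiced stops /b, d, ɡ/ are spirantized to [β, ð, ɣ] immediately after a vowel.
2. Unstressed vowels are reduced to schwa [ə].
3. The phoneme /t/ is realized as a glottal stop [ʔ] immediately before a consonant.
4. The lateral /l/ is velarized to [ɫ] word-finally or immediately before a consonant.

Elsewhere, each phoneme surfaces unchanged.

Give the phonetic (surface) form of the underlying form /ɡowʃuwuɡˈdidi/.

[ɡəwʃəwəɣˈdiðə]

/ɡ/ — word-initial; rule 1 does not apply here → [ɡ].
/o/ meets the environment for rule 2 (in an unstressed syllable) → [ə].
/w/ — not in any rule's target class → [w].
/ʃ/ — not in any rule's target class → [ʃ].
/u/ meets the environment for rule 2 (in an unstressed syllable) → [ə].
/w/ (between /u/ and /u/): no rule targets it → [w].
/u/ (between /w/ and /ɡ/): in an unstressed syllable, so rule 2 applies → [ə].
/ɡ/ meets the environment for rule 1 (immediately after a vowel) → [ɣ].
/d/ (between /ɡ/ and /i/): rule 1 targets it, but not immediately after a vowel → unchanged [d].
/i/ (between /d/ and /d/) is in the target of rule 2 but the environment (in an unstressed syllable) is not met → [i].
/d/ (between /i/ and /i/): immediately after a vowel, so rule 1 applies → [ð].
Rule 2 applies to /i/ (word-final: in an unstressed syllable) → [ə].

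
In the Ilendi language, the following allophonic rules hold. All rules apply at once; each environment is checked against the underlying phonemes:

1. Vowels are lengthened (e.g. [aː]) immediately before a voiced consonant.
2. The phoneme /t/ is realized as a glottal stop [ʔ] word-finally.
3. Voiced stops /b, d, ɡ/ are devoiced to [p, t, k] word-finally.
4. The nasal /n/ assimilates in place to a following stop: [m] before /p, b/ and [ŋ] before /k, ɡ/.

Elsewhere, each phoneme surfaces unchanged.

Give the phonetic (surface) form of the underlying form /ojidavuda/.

/o/ meets the environment for rule 1 (before a voiced consonant) → [oː].
/j/ (between /o/ and /i/): no rule targets it → [j].
/i/ (between /j/ and /d/) occurs before a voiced consonant → [iː] by rule 1.
/d/ (between /i/ and /a/): rule 3 targets it, but not word-finally → unchanged [d].
/a/ (between /d/ and /v/) occurs before a voiced consonant → [aː] by rule 1.
/v/ — not in any rule's target class → [v].
/u/ (between /v/ and /d/): before a voiced consonant, so rule 1 applies → [uː].
/d/ — between /u/ and /a/; rule 3 does not apply here → [d].
/a/ (word-final) fails the environment for rule 1, so it stays [a].

[oːjiːdaːvuːda]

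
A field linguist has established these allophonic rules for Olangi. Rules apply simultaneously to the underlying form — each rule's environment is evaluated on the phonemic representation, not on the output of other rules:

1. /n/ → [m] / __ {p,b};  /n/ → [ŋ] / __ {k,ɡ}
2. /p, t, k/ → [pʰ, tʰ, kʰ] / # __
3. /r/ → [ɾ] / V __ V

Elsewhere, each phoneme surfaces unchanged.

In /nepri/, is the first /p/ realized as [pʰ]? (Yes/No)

/p/ (between /e/ and /r/) fails the environment for rule 2, so it stays [p].
The actual realization is [p], not [pʰ].

No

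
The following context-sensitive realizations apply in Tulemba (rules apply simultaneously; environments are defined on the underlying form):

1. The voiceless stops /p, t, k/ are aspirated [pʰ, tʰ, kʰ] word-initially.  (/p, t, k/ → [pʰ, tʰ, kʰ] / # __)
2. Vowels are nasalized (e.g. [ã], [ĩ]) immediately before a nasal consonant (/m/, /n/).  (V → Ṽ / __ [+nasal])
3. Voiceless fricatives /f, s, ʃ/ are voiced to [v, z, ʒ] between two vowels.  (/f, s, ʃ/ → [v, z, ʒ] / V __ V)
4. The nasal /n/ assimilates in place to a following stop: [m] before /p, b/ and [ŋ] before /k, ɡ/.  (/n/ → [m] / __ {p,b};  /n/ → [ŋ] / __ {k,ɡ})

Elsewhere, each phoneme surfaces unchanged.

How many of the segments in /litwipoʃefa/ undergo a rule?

2

Segments that undergo a rule: /ʃ/ → [ʒ] (rule 3); /f/ → [v] (rule 3).
All other segments surface unchanged.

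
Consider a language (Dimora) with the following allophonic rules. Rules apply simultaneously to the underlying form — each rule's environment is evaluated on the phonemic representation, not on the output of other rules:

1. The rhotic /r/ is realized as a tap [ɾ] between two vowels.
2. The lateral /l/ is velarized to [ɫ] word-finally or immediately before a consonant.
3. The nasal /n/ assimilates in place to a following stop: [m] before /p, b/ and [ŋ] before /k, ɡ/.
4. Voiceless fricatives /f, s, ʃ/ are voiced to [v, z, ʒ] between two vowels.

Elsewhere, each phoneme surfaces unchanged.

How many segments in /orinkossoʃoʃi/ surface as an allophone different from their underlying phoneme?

Segments that undergo a rule: /r/ → [ɾ] (rule 1); /n/ → [ŋ] (rule 3); /ʃ/ → [ʒ] (rule 4); /ʃ/ → [ʒ] (rule 4).
All other segments surface unchanged.

4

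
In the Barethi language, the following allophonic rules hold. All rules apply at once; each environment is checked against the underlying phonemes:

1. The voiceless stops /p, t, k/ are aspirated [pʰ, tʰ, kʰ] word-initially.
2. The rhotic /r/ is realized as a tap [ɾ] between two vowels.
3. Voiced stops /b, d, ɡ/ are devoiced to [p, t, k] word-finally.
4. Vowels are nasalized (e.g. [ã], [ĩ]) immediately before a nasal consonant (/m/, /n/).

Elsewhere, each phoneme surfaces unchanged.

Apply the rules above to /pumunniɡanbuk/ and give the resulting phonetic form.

[pʰũmũnniɡãnbuk]

Rule 1 applies to /p/ (word-initial: word-initially) → [pʰ].
/u/ — between /p/ and /m/, before a nasal consonant — surfaces as [ũ] (rule 4).
/m/ — not in any rule's target class → [m].
/u/ — between /m/ and /n/, before a nasal consonant — surfaces as [ũ] (rule 4).
/n/ (between /u/ and /n/) is unaffected → [n].
/n/ stays [n].
/i/ (between /n/ and /ɡ/) fails the environment for rule 4, so it stays [i].
/ɡ/ (between /i/ and /a/) is in the target of rule 3 but the environment (word-finally) is not met → [ɡ].
/a/ (between /ɡ/ and /n/): before a nasal consonant, so rule 4 applies → [ã].
/n/ stays [n].
/b/ — between /n/ and /u/; rule 3 does not apply here → [b].
/u/ (between /b/ and /k/) is in the target of rule 4 but the environment (before a nasal consonant) is not met → [u].
/k/ (word-final) is in the target of rule 1 but the environment (word-initially) is not met → [k].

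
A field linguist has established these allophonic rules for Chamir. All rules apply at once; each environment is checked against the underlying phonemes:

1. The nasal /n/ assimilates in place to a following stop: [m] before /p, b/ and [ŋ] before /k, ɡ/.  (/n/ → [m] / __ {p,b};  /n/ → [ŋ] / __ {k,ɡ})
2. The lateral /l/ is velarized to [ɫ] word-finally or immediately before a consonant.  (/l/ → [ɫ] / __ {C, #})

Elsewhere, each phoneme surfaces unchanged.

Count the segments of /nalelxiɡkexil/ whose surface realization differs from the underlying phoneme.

2

Segments that undergo a rule: /l/ → [ɫ] (rule 2); /l/ → [ɫ] (rule 2).
All other segments surface unchanged.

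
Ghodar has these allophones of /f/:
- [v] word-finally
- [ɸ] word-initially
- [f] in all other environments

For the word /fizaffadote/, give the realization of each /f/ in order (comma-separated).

Occurrence 1 (position 1): word-initially → [ɸ].
Occurrence 2 (position 5): no conditioning environment matches → elsewhere allophone [f].
Occurrence 3 (position 6): no conditioning environment matches → elsewhere allophone [f].

[ɸ], [f], [f]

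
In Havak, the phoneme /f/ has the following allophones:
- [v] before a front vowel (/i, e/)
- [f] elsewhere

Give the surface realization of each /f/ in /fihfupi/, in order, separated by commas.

Occurrence 1 (position 1): before a front vowel (/i, e/) → [v].
Occurrence 2 (position 4): no conditioning environment matches → elsewhere allophone [f].

[v], [f]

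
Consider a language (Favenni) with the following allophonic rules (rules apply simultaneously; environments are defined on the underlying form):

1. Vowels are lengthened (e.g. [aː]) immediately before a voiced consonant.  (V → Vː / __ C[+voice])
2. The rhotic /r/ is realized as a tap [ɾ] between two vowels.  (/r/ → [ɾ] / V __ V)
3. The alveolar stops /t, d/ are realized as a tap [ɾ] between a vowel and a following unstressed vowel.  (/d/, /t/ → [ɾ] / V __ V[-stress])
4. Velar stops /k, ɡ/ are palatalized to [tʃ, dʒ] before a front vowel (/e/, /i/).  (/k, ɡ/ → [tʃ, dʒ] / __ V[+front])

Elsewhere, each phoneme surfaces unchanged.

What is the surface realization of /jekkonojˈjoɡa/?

/j/ (word-initial) is unaffected → [j].
/e/ (between /j/ and /k/) fails the environment for rule 1, so it stays [e].
/k/ — between /e/ and /k/; rule 4 does not apply here → [k].
/k/ (between /k/ and /o/) fails the environment for rule 4, so it stays [k].
/o/ meets the environment for rule 1 (before a voiced consonant) → [oː].
/n/ (between /o/ and /o/) is unaffected → [n].
Rule 1 applies to /o/ (between /n/ and /j/: before a voiced consonant) → [oː].
/j/ (between /o/ and /j/): no rule targets it → [j].
/j/ stays [j].
/o/ (between /j/ and /ɡ/) occurs before a voiced consonant → [oː] by rule 1.
/ɡ/ (between /o/ and /a/): rule 4 targets it, but not before a front vowel → unchanged [ɡ].
/a/ — word-final; rule 1 does not apply here → [a].

[jekkoːnoːjˈjoːɡa]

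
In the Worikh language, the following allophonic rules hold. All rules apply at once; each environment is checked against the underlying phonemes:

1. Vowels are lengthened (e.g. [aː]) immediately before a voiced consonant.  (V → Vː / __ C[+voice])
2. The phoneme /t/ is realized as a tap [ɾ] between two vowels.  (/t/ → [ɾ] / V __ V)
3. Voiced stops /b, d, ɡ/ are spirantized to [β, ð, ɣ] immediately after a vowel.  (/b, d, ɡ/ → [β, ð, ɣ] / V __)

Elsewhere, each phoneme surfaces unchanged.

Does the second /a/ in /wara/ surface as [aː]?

/a/ (word-final): rule 1 targets it, but not before a voiced consonant → unchanged [a].
The actual realization is [a], not [aː].

No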